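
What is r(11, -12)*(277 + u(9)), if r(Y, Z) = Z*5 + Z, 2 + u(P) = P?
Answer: -20448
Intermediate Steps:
u(P) = -2 + P
r(Y, Z) = 6*Z (r(Y, Z) = 5*Z + Z = 6*Z)
r(11, -12)*(277 + u(9)) = (6*(-12))*(277 + (-2 + 9)) = -72*(277 + 7) = -72*284 = -20448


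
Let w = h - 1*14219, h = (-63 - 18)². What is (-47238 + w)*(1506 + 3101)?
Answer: -252905872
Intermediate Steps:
h = 6561 (h = (-81)² = 6561)
w = -7658 (w = 6561 - 1*14219 = 6561 - 14219 = -7658)
(-47238 + w)*(1506 + 3101) = (-47238 - 7658)*(1506 + 3101) = -54896*4607 = -252905872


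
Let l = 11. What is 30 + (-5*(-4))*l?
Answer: 250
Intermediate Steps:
30 + (-5*(-4))*l = 30 - 5*(-4)*11 = 30 + 20*11 = 30 + 220 = 250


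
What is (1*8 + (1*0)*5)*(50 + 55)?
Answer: 840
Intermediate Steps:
(1*8 + (1*0)*5)*(50 + 55) = (8 + 0*5)*105 = (8 + 0)*105 = 8*105 = 840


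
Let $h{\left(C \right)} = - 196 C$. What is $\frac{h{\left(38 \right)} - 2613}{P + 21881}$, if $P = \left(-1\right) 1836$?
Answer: $- \frac{10061}{20045} \approx -0.50192$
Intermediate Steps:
$P = -1836$
$\frac{h{\left(38 \right)} - 2613}{P + 21881} = \frac{\left(-196\right) 38 - 2613}{-1836 + 21881} = \frac{-7448 - 2613}{20045} = \left(-10061\right) \frac{1}{20045} = - \frac{10061}{20045}$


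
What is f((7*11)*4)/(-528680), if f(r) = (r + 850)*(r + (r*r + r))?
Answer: -2764146/13217 ≈ -209.14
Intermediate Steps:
f(r) = (850 + r)*(r² + 2*r) (f(r) = (850 + r)*(r + (r² + r)) = (850 + r)*(r + (r + r²)) = (850 + r)*(r² + 2*r))
f((7*11)*4)/(-528680) = (((7*11)*4)*(1700 + ((7*11)*4)² + 852*((7*11)*4)))/(-528680) = ((77*4)*(1700 + (77*4)² + 852*(77*4)))*(-1/528680) = (308*(1700 + 308² + 852*308))*(-1/528680) = (308*(1700 + 94864 + 262416))*(-1/528680) = (308*358980)*(-1/528680) = 110565840*(-1/528680) = -2764146/13217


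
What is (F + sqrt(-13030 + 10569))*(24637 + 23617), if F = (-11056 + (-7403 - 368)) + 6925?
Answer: -574319108 + 48254*I*sqrt(2461) ≈ -5.7432e+8 + 2.3938e+6*I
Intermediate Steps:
F = -11902 (F = (-11056 - 7771) + 6925 = -18827 + 6925 = -11902)
(F + sqrt(-13030 + 10569))*(24637 + 23617) = (-11902 + sqrt(-13030 + 10569))*(24637 + 23617) = (-11902 + sqrt(-2461))*48254 = (-11902 + I*sqrt(2461))*48254 = -574319108 + 48254*I*sqrt(2461)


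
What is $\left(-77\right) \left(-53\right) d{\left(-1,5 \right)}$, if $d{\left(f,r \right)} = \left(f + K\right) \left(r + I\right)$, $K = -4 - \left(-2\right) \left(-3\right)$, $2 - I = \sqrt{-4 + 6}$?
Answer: $-314237 + 44891 \sqrt{2} \approx -2.5075 \cdot 10^{5}$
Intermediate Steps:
$I = 2 - \sqrt{2}$ ($I = 2 - \sqrt{-4 + 6} = 2 - \sqrt{2} \approx 0.58579$)
$K = -10$ ($K = -4 - 6 = -10$)
$d{\left(f,r \right)} = \left(-10 + f\right) \left(2 + r - \sqrt{2}\right)$ ($d{\left(f,r \right)} = \left(f - 10\right) \left(r + \left(2 - \sqrt{2}\right)\right) = \left(-10 + f\right) \left(2 + r - \sqrt{2}\right)$)
$\left(-77\right) \left(-53\right) d{\left(-1,5 \right)} = \left(-77\right) \left(-53\right) \left(-20 - 50 + 10 \sqrt{2} - 5 - \left(2 - \sqrt{2}\right)\right) = 4081 \left(-20 - 50 + 10 \sqrt{2} - 5 - \left(2 - \sqrt{2}\right)\right) = 4081 \left(-77 + 11 \sqrt{2}\right) = -314237 + 44891 \sqrt{2}$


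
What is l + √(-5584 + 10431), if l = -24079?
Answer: -24079 + √4847 ≈ -24009.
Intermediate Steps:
l + √(-5584 + 10431) = -24079 + √(-5584 + 10431) = -24079 + √4847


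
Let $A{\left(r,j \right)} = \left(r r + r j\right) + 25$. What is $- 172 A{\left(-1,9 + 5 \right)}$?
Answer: $-2064$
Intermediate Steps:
$A{\left(r,j \right)} = 25 + r^{2} + j r$ ($A{\left(r,j \right)} = \left(r^{2} + j r\right) + 25 = 25 + r^{2} + j r$)
$- 172 A{\left(-1,9 + 5 \right)} = - 172 \left(25 + \left(-1\right)^{2} + \left(9 + 5\right) \left(-1\right)\right) = - 172 \left(25 + 1 + 14 \left(-1\right)\right) = - 172 \left(25 + 1 - 14\right) = \left(-172\right) 12 = -2064$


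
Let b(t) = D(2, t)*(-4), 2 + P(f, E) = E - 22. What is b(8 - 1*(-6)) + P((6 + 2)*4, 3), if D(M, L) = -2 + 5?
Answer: -33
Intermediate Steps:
P(f, E) = -24 + E (P(f, E) = -2 + (E - 22) = -2 + (-22 + E) = -24 + E)
D(M, L) = 3
b(t) = -12 (b(t) = 3*(-4) = -12)
b(8 - 1*(-6)) + P((6 + 2)*4, 3) = -12 + (-24 + 3) = -12 - 21 = -33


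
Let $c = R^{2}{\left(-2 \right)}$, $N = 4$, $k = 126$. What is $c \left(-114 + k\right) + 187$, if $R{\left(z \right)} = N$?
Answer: $379$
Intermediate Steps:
$R{\left(z \right)} = 4$
$c = 16$ ($c = 4^{2} = 16$)
$c \left(-114 + k\right) + 187 = 16 \left(-114 + 126\right) + 187 = 16 \cdot 12 + 187 = 192 + 187 = 379$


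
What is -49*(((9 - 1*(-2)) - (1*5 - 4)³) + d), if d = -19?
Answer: 441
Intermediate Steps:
-49*(((9 - 1*(-2)) - (1*5 - 4)³) + d) = -49*(((9 - 1*(-2)) - (1*5 - 4)³) - 19) = -49*(((9 + 2) - (5 - 4)³) - 19) = -49*((11 - 1*1³) - 19) = -49*((11 - 1*1) - 19) = -49*((11 - 1) - 19) = -49*(10 - 19) = -49*(-9) = 441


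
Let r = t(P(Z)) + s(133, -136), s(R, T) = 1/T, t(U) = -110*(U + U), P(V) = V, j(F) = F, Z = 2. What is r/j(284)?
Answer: -59841/38624 ≈ -1.5493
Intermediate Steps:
t(U) = -220*U
r = -59841/136 (r = -220*2 + 1/(-136) = -440 - 1/136 = -59841/136 ≈ -440.01)
r/j(284) = -59841/136/284 = -59841/136*1/284 = -59841/38624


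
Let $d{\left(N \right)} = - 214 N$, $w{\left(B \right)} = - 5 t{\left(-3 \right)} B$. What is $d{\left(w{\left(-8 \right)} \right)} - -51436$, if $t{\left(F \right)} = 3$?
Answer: $25756$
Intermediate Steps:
$w{\left(B \right)} = - 15 B$ ($w{\left(B \right)} = \left(-5\right) 3 B = - 15 B$)
$d{\left(w{\left(-8 \right)} \right)} - -51436 = - 214 \left(\left(-15\right) \left(-8\right)\right) - -51436 = \left(-214\right) 120 + 51436 = -25680 + 51436 = 25756$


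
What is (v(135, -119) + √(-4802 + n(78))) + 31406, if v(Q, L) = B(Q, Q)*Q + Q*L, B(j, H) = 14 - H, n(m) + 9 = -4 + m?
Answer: -994 + I*√4737 ≈ -994.0 + 68.826*I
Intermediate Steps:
n(m) = -13 + m (n(m) = -9 + (-4 + m) = -13 + m)
v(Q, L) = L*Q + Q*(14 - Q) (v(Q, L) = (14 - Q)*Q + Q*L = Q*(14 - Q) + L*Q = L*Q + Q*(14 - Q))
(v(135, -119) + √(-4802 + n(78))) + 31406 = (135*(14 - 119 - 1*135) + √(-4802 + (-13 + 78))) + 31406 = (135*(14 - 119 - 135) + √(-4802 + 65)) + 31406 = (135*(-240) + √(-4737)) + 31406 = (-32400 + I*√4737) + 31406 = -994 + I*√4737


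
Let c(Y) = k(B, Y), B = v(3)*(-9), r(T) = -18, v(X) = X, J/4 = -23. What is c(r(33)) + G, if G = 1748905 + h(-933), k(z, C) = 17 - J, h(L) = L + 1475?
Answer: 1749556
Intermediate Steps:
J = -92 (J = 4*(-23) = -92)
B = -27 (B = 3*(-9) = -27)
h(L) = 1475 + L
k(z, C) = 109 (k(z, C) = 17 - 1*(-92) = 17 + 92 = 109)
c(Y) = 109
G = 1749447 (G = 1748905 + (1475 - 933) = 1748905 + 542 = 1749447)
c(r(33)) + G = 109 + 1749447 = 1749556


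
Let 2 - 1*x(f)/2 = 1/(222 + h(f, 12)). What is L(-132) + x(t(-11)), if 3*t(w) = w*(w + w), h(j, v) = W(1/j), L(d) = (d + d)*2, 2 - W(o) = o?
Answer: -28403904/54205 ≈ -524.01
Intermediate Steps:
W(o) = 2 - o
L(d) = 4*d (L(d) = (2*d)*2 = 4*d)
h(j, v) = 2 - 1/j
t(w) = 2*w**2/3 (t(w) = (w*(w + w))/3 = (w*(2*w))/3 = (2*w**2)/3 = 2*w**2/3)
x(f) = 4 - 2/(224 - 1/f) (x(f) = 4 - 2/(222 + (2 - 1/f)) = 4 - 2/(224 - 1/f))
L(-132) + x(t(-11)) = 4*(-132) + 2*(-2 + 447*((2/3)*(-11)**2))/(-1 + 224*((2/3)*(-11)**2)) = -528 + 2*(-2 + 447*((2/3)*121))/(-1 + 224*((2/3)*121)) = -528 + 2*(-2 + 447*(242/3))/(-1 + 224*(242/3)) = -528 + 2*(-2 + 36058)/(-1 + 54208/3) = -528 + 2*36056/(54205/3) = -528 + 2*(3/54205)*36056 = -528 + 216336/54205 = -28403904/54205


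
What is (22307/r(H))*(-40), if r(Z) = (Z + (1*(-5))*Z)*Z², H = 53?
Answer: 223070/148877 ≈ 1.4984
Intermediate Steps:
r(Z) = -4*Z³ (r(Z) = (Z - 5*Z)*Z² = (-4*Z)*Z² = -4*Z³)
(22307/r(H))*(-40) = (22307/((-4*53³)))*(-40) = (22307/((-4*148877)))*(-40) = (22307/(-595508))*(-40) = (22307*(-1/595508))*(-40) = -22307/595508*(-40) = 223070/148877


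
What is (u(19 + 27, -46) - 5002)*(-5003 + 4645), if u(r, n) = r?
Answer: 1774248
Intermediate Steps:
(u(19 + 27, -46) - 5002)*(-5003 + 4645) = ((19 + 27) - 5002)*(-5003 + 4645) = (46 - 5002)*(-358) = -4956*(-358) = 1774248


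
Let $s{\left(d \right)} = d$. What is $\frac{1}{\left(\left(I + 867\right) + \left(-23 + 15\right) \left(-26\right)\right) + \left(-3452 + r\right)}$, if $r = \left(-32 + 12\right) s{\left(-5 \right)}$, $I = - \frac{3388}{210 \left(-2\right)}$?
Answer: $- \frac{15}{34034} \approx -0.00044074$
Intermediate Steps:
$I = \frac{121}{15}$ ($I = - \frac{3388}{-420} = \left(-3388\right) \left(- \frac{1}{420}\right) = \frac{121}{15} \approx 8.0667$)
$r = 100$ ($r = \left(-32 + 12\right) \left(-5\right) = \left(-20\right) \left(-5\right) = 100$)
$\frac{1}{\left(\left(I + 867\right) + \left(-23 + 15\right) \left(-26\right)\right) + \left(-3452 + r\right)} = \frac{1}{\left(\left(\frac{121}{15} + 867\right) + \left(-23 + 15\right) \left(-26\right)\right) + \left(-3452 + 100\right)} = \frac{1}{\left(\frac{13126}{15} - -208\right) - 3352} = \frac{1}{\left(\frac{13126}{15} + 208\right) - 3352} = \frac{1}{\frac{16246}{15} - 3352} = \frac{1}{- \frac{34034}{15}} = - \frac{15}{34034}$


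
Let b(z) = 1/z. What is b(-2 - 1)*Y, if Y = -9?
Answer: 3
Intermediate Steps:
b(z) = 1/z
b(-2 - 1)*Y = -9/(-2 - 1) = -9/(-3) = -⅓*(-9) = 3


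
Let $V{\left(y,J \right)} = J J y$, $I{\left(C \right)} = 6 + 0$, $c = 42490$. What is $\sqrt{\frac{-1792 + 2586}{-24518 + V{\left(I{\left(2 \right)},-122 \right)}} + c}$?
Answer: $\frac{\sqrt{44585043878031}}{32393} \approx 206.13$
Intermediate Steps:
$I{\left(C \right)} = 6$
$V{\left(y,J \right)} = y J^{2}$ ($V{\left(y,J \right)} = J^{2} y = y J^{2}$)
$\sqrt{\frac{-1792 + 2586}{-24518 + V{\left(I{\left(2 \right)},-122 \right)}} + c} = \sqrt{\frac{-1792 + 2586}{-24518 + 6 \left(-122\right)^{2}} + 42490} = \sqrt{\frac{794}{-24518 + 6 \cdot 14884} + 42490} = \sqrt{\frac{794}{-24518 + 89304} + 42490} = \sqrt{\frac{794}{64786} + 42490} = \sqrt{794 \cdot \frac{1}{64786} + 42490} = \sqrt{\frac{397}{32393} + 42490} = \sqrt{\frac{1376378967}{32393}} = \frac{\sqrt{44585043878031}}{32393}$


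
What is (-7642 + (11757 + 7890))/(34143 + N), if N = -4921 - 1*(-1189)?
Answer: 12005/30411 ≈ 0.39476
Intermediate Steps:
N = -3732 (N = -4921 + 1189 = -3732)
(-7642 + (11757 + 7890))/(34143 + N) = (-7642 + (11757 + 7890))/(34143 - 3732) = (-7642 + 19647)/30411 = 12005*(1/30411) = 12005/30411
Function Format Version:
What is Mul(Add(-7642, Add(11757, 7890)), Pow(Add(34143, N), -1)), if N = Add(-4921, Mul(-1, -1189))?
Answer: Rational(12005, 30411) ≈ 0.39476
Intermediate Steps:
N = -3732 (N = Add(-4921, 1189) = -3732)
Mul(Add(-7642, Add(11757, 7890)), Pow(Add(34143, N), -1)) = Mul(Add(-7642, Add(11757, 7890)), Pow(Add(34143, -3732), -1)) = Mul(Add(-7642, 19647), Pow(30411, -1)) = Mul(12005, Rational(1, 30411)) = Rational(12005, 30411)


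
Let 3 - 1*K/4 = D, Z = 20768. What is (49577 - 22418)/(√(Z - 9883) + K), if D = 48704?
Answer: -1763560612/12649529177 - 9053*√10885/12649529177 ≈ -0.13949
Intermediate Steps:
K = -194804 (K = 12 - 4*48704 = 12 - 194816 = -194804)
(49577 - 22418)/(√(Z - 9883) + K) = (49577 - 22418)/(√(20768 - 9883) - 194804) = 27159/(√10885 - 194804) = 27159/(-194804 + √10885)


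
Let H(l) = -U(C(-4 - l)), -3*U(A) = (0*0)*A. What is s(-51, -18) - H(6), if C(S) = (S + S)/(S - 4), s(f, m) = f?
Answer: -51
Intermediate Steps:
C(S) = 2*S/(-4 + S) (C(S) = (2*S)/(-4 + S) = 2*S/(-4 + S))
U(A) = 0 (U(A) = -0*0*A/3 = -0*A = -⅓*0 = 0)
H(l) = 0 (H(l) = -1*0 = 0)
s(-51, -18) - H(6) = -51 - 1*0 = -51 + 0 = -51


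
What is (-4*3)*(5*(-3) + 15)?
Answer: 0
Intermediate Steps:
(-4*3)*(5*(-3) + 15) = -12*(-15 + 15) = -12*0 = 0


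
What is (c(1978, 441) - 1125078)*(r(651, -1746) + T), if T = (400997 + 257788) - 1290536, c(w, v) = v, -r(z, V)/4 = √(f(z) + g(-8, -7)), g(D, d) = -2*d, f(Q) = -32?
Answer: 710490549387 + 13495644*I*√2 ≈ 7.1049e+11 + 1.9086e+7*I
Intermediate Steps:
r(z, V) = -12*I*√2 (r(z, V) = -4*√(-32 - 2*(-7)) = -4*√(-32 + 14) = -12*I*√2)
T = -631751 (T = 658785 - 1290536 = -631751)
(c(1978, 441) - 1125078)*(r(651, -1746) + T) = (441 - 1125078)*(-12*I*√2 - 631751) = -1124637*(-631751 - 12*I*√2) = 710490549387 + 13495644*I*√2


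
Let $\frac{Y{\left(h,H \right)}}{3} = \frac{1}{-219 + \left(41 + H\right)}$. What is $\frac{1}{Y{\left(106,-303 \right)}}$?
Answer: $- \frac{481}{3} \approx -160.33$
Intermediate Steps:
$Y{\left(h,H \right)} = \frac{3}{-178 + H}$ ($Y{\left(h,H \right)} = \frac{3}{-219 + \left(41 + H\right)} = \frac{3}{-178 + H}$)
$\frac{1}{Y{\left(106,-303 \right)}} = \frac{1}{3 \frac{1}{-178 - 303}} = \frac{1}{3 \frac{1}{-481}} = \frac{1}{3 \left(- \frac{1}{481}\right)} = \frac{1}{- \frac{3}{481}} = - \frac{481}{3}$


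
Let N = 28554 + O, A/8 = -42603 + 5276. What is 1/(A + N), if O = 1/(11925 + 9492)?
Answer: -21417/5783917853 ≈ -3.7029e-6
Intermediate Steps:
O = 1/21417 ≈ 4.6692e-5
A = -298616 (A = 8*(-42603 + 5276) = 8*(-37327) = -298616)
N = 611541019/21417 (N = 28554 + 1/21417 = 611541019/21417 ≈ 28554.)
1/(A + N) = 1/(-298616 + 611541019/21417) = 1/(-5783917853/21417) = -21417/5783917853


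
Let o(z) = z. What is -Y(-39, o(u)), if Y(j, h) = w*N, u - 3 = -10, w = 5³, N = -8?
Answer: 1000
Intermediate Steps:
w = 125
u = -7 (u = 3 - 10 = -7)
Y(j, h) = -1000 (Y(j, h) = 125*(-8) = -1000)
-Y(-39, o(u)) = -1*(-1000) = 1000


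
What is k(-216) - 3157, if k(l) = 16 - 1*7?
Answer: -3148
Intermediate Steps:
k(l) = 9 (k(l) = 16 - 7 = 9)
k(-216) - 3157 = 9 - 3157 = -3148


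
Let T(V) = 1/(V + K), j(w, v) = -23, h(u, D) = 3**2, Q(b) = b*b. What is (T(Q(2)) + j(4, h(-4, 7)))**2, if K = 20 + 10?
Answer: 609961/1156 ≈ 527.65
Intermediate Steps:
Q(b) = b**2
h(u, D) = 9
K = 30
T(V) = 1/(30 + V) (T(V) = 1/(V + 30) = 1/(30 + V))
(T(Q(2)) + j(4, h(-4, 7)))**2 = (1/(30 + 2**2) - 23)**2 = (1/(30 + 4) - 23)**2 = (1/34 - 23)**2 = (-781/34)**2 = 609961/1156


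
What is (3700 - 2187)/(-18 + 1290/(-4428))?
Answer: -1116594/13499 ≈ -82.717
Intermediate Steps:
(3700 - 2187)/(-18 + 1290/(-4428)) = 1513/(-18 + 1290*(-1/4428)) = 1513/(-18 - 215/738) = 1513/(-13499/738) = 1513*(-738/13499) = -1116594/13499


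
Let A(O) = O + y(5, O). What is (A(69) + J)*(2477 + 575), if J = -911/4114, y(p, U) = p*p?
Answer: 588738430/2057 ≈ 2.8621e+5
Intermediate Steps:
y(p, U) = p²
A(O) = 25 + O (A(O) = O + 5² = O + 25 = 25 + O)
J = -911/4114 (J = -911*1/4114 = -911/4114 ≈ -0.22144)
(A(69) + J)*(2477 + 575) = ((25 + 69) - 911/4114)*(2477 + 575) = (94 - 911/4114)*3052 = (385805/4114)*3052 = 588738430/2057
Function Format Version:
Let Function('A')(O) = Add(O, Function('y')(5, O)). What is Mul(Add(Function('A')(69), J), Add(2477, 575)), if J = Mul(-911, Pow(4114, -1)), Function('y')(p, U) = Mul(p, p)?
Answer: Rational(588738430, 2057) ≈ 2.8621e+5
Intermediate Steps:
Function('y')(p, U) = Pow(p, 2)
Function('A')(O) = Add(25, O) (Function('A')(O) = Add(O, Pow(5, 2)) = Add(O, 25) = Add(25, O))
J = Rational(-911, 4114) (J = Mul(-911, Rational(1, 4114)) = Rational(-911, 4114) ≈ -0.22144)
Mul(Add(Function('A')(69), J), Add(2477, 575)) = Mul(Add(Add(25, 69), Rational(-911, 4114)), Add(2477, 575)) = Mul(Add(94, Rational(-911, 4114)), 3052) = Mul(Rational(385805, 4114), 3052) = Rational(588738430, 2057)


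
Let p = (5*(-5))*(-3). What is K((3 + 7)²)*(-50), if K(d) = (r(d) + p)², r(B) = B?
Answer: -1531250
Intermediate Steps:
p = 75 (p = -25*(-3) = 75)
K(d) = (75 + d)² (K(d) = (d + 75)² = (75 + d)²)
K((3 + 7)²)*(-50) = (75 + (3 + 7)²)²*(-50) = (75 + 10²)²*(-50) = (75 + 100)²*(-50) = 175²*(-50) = 30625*(-50) = -1531250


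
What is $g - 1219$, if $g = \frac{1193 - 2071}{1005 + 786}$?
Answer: $- \frac{2184107}{1791} \approx -1219.5$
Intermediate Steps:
$g = - \frac{878}{1791} \approx -0.49023$
$g - 1219 = - \frac{878}{1791} - 1219 = - \frac{2184107}{1791}$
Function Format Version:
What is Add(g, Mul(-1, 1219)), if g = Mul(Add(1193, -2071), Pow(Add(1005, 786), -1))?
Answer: Rational(-2184107, 1791) ≈ -1219.5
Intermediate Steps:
g = Rational(-878, 1791) (g = Mul(-878, Pow(1791, -1)) = Mul(-878, Rational(1, 1791)) = Rational(-878, 1791) ≈ -0.49023)
Add(g, Mul(-1, 1219)) = Add(Rational(-878, 1791), Mul(-1, 1219)) = Add(Rational(-878, 1791), -1219) = Rational(-2184107, 1791)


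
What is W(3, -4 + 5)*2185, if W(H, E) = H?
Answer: 6555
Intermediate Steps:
W(3, -4 + 5)*2185 = 3*2185 = 6555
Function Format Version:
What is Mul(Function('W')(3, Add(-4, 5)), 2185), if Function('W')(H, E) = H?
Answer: 6555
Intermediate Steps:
Mul(Function('W')(3, Add(-4, 5)), 2185) = Mul(3, 2185) = 6555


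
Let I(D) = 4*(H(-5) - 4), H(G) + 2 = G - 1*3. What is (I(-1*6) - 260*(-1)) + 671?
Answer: 875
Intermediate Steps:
H(G) = -5 + G (H(G) = -2 + (G - 1*3) = -2 + (G - 3) = -2 + (-3 + G) = -5 + G)
I(D) = -56 (I(D) = 4*((-5 - 5) - 4) = 4*(-10 - 4) = 4*(-14) = -56)
(I(-1*6) - 260*(-1)) + 671 = (-56 - 260*(-1)) + 671 = (-56 + 260) + 671 = 204 + 671 = 875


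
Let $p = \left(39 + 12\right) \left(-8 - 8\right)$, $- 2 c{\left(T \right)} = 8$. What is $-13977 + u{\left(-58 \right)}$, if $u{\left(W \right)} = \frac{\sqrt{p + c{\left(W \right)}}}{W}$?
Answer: $-13977 - \frac{i \sqrt{205}}{29} \approx -13977.0 - 0.49372 i$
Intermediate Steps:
$c{\left(T \right)} = -4$ ($c{\left(T \right)} = \left(- \frac{1}{2}\right) 8 = -4$)
$p = -816$ ($p = 51 \left(-16\right) = -816$)
$u{\left(W \right)} = \frac{2 i \sqrt{205}}{W}$ ($u{\left(W \right)} = \frac{\sqrt{-816 - 4}}{W} = \frac{\sqrt{-820}}{W} = \frac{2 i \sqrt{205}}{W}$)
$-13977 + u{\left(-58 \right)} = -13977 + \frac{2 i \sqrt{205}}{-58} = -13977 + 2 i \sqrt{205} \left(- \frac{1}{58}\right) = -13977 - \frac{i \sqrt{205}}{29}$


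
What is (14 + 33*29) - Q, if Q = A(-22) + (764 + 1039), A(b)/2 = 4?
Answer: -840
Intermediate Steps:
A(b) = 8 (A(b) = 2*4 = 8)
Q = 1811 (Q = 8 + (764 + 1039) = 8 + 1803 = 1811)
(14 + 33*29) - Q = (14 + 33*29) - 1*1811 = (14 + 957) - 1811 = 971 - 1811 = -840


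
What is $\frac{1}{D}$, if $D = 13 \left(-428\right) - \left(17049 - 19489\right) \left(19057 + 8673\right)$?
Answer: $\frac{1}{67655636} \approx 1.4781 \cdot 10^{-8}$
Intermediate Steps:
$D = 67655636$ ($D = -5564 - \left(-2440\right) 27730 = -5564 - -67661200 = -5564 + 67661200 = 67655636$)
$\frac{1}{D} = \frac{1}{67655636}$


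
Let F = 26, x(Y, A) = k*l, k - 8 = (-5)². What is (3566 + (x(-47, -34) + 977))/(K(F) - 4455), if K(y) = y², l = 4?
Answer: -4675/3779 ≈ -1.2371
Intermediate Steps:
k = 33 (k = 8 + (-5)² = 8 + 25 = 33)
x(Y, A) = 132 (x(Y, A) = 33*4 = 132)
(3566 + (x(-47, -34) + 977))/(K(F) - 4455) = (3566 + (132 + 977))/(26² - 4455) = (3566 + 1109)/(676 - 4455) = 4675/(-3779) = 4675*(-1/3779) = -4675/3779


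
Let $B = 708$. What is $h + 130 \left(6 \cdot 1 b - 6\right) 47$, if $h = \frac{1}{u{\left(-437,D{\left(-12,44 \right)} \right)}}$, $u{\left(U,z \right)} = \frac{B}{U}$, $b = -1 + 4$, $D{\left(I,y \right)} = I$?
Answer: $\frac{51910123}{708} \approx 73319.0$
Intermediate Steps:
$b = 3$
$u{\left(U,z \right)} = \frac{708}{U}$
$h = - \frac{437}{708}$ ($h = \frac{1}{708 \frac{1}{-437}} = \frac{1}{708 \left(- \frac{1}{437}\right)} = \frac{1}{- \frac{708}{437}} = - \frac{437}{708} \approx -0.61723$)
$h + 130 \left(6 \cdot 1 b - 6\right) 47 = - \frac{437}{708} + 130 \left(6 \cdot 1 \cdot 3 - 6\right) 47 = - \frac{437}{708} + 130 \left(6 \cdot 3 - 6\right) 47 = - \frac{437}{708} + 130 \left(18 - 6\right) 47 = - \frac{437}{708} + 130 \cdot 12 \cdot 47 = - \frac{437}{708} + 1560 \cdot 47 = - \frac{437}{708} + 73320 = \frac{51910123}{708}$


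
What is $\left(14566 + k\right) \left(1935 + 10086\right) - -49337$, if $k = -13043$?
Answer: $18357320$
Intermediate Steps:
$\left(14566 + k\right) \left(1935 + 10086\right) - -49337 = \left(14566 - 13043\right) \left(1935 + 10086\right) - -49337 = 1523 \cdot 12021 + 49337 = 18307983 + 49337 = 18357320$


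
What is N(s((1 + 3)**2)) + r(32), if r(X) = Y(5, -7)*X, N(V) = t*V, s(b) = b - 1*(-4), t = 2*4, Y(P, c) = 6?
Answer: 352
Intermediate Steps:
t = 8
s(b) = 4 + b (s(b) = b + 4 = 4 + b)
N(V) = 8*V
r(X) = 6*X
N(s((1 + 3)**2)) + r(32) = 8*(4 + (1 + 3)**2) + 6*32 = 8*(4 + 4**2) + 192 = 8*(4 + 16) + 192 = 8*20 + 192 = 160 + 192 = 352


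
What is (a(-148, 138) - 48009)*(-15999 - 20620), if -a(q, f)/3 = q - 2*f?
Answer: 1711462203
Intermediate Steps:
a(q, f) = -3*q + 6*f (a(q, f) = -3*(q - 2*f) = -3*q + 6*f)
(a(-148, 138) - 48009)*(-15999 - 20620) = ((-3*(-148) + 6*138) - 48009)*(-15999 - 20620) = ((444 + 828) - 48009)*(-36619) = (1272 - 48009)*(-36619) = -46737*(-36619) = 1711462203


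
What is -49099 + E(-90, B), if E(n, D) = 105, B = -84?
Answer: -48994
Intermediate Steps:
-49099 + E(-90, B) = -49099 + 105 = -48994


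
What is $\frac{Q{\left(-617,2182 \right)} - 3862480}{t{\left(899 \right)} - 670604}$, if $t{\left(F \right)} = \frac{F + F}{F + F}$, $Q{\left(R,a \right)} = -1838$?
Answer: $\frac{3864318}{670603} \approx 5.7625$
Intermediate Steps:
$t{\left(F \right)} = 1$ ($t{\left(F \right)} = \frac{2 F}{2 F} = 2 F \frac{1}{2 F} = 1$)
$\frac{Q{\left(-617,2182 \right)} - 3862480}{t{\left(899 \right)} - 670604} = \frac{-1838 - 3862480}{1 - 670604} = - \frac{3864318}{-670603} = \left(-3864318\right) \left(- \frac{1}{670603}\right) = \frac{3864318}{670603}$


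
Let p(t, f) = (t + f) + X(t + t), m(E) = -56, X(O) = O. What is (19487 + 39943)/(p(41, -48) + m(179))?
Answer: 59430/19 ≈ 3127.9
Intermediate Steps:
p(t, f) = f + 3*t (p(t, f) = (t + f) + (t + t) = (f + t) + 2*t = f + 3*t)
(19487 + 39943)/(p(41, -48) + m(179)) = (19487 + 39943)/((-48 + 3*41) - 56) = 59430/((-48 + 123) - 56) = 59430/(75 - 56) = 59430/19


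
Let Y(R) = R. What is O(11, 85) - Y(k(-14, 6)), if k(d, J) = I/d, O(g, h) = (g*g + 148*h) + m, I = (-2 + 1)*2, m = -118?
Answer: 88080/7 ≈ 12583.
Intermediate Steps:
I = -2 (I = -1*2 = -2)
O(g, h) = -118 + g² + 148*h (O(g, h) = (g*g + 148*h) - 118 = (g² + 148*h) - 118 = -118 + g² + 148*h)
k(d, J) = -2/d
O(11, 85) - Y(k(-14, 6)) = (-118 + 11² + 148*85) - (-2)/(-14) = (-118 + 121 + 12580) - (-2)*(-1)/14 = 12583 - 1*⅐ = 12583 - ⅐ = 88080/7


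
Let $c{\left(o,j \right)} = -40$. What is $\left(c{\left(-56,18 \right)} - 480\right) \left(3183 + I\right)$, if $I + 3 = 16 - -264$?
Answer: $-1799200$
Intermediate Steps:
$I = 277$ ($I = -3 + \left(16 - -264\right) = -3 + \left(16 + 264\right) = -3 + 280 = 277$)
$\left(c{\left(-56,18 \right)} - 480\right) \left(3183 + I\right) = \left(-40 - 480\right) \left(3183 + 277\right) = \left(-520\right) 3460 = -1799200$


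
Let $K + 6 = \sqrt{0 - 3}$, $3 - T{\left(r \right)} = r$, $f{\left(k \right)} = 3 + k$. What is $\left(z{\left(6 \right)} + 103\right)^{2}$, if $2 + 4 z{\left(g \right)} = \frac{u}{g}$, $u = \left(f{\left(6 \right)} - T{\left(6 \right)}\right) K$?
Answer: $\frac{\left(199 + i \sqrt{3}\right)^{2}}{4} \approx 9899.5 + 172.34 i$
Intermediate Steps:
$T{\left(r \right)} = 3 - r$
$K = -6 + i \sqrt{3}$ ($K = -6 + \sqrt{0 - 3} = -6 + \sqrt{-3} = -6 + i \sqrt{3} \approx -6.0 + 1.732 i$)
$u = -72 + 12 i \sqrt{3}$ ($u = \left(\left(3 + 6\right) - \left(3 - 6\right)\right) \left(-6 + i \sqrt{3}\right) = \left(9 - \left(3 - 6\right)\right) \left(-6 + i \sqrt{3}\right) = \left(9 - -3\right) \left(-6 + i \sqrt{3}\right) = \left(9 + 3\right) \left(-6 + i \sqrt{3}\right) = 12 \left(-6 + i \sqrt{3}\right) = -72 + 12 i \sqrt{3} \approx -72.0 + 20.785 i$)
$z{\left(g \right)} = - \frac{1}{2} + \frac{-72 + 12 i \sqrt{3}}{4 g}$ ($z{\left(g \right)} = - \frac{1}{2} + \frac{\left(-72 + 12 i \sqrt{3}\right) \frac{1}{g}}{4} = - \frac{1}{2} + \frac{\frac{1}{g} \left(-72 + 12 i \sqrt{3}\right)}{4} = - \frac{1}{2} + \frac{-72 + 12 i \sqrt{3}}{4 g}$)
$\left(z{\left(6 \right)} + 103\right)^{2} = \left(\frac{-36 - 6 + 6 i \sqrt{3}}{2 \cdot 6} + 103\right)^{2} = \left(\frac{1}{2} \cdot \frac{1}{6} \left(-36 - 6 + 6 i \sqrt{3}\right) + 103\right)^{2} = \left(\frac{1}{2} \cdot \frac{1}{6} \left(-42 + 6 i \sqrt{3}\right) + 103\right)^{2} = \left(\left(- \frac{7}{2} + \frac{i \sqrt{3}}{2}\right) + 103\right)^{2} = \left(\frac{199}{2} + \frac{i \sqrt{3}}{2}\right)^{2}$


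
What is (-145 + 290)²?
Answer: 21025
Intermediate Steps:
(-145 + 290)² = 145² = 21025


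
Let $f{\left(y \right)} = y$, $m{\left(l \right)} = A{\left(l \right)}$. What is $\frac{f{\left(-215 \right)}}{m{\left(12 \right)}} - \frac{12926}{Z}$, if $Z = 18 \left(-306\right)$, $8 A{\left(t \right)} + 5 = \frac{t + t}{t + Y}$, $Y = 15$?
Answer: $\frac{42871051}{101898} \approx 420.73$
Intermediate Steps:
$A{\left(t \right)} = - \frac{5}{8} + \frac{t}{4 \left(15 + t\right)}$ ($A{\left(t \right)} = - \frac{5}{8} + \frac{\left(t + t\right) \frac{1}{t + 15}}{8} = - \frac{5}{8} + \frac{2 t \frac{1}{15 + t}}{8} = - \frac{5}{8} + \frac{t}{4 \left(15 + t\right)}$)
$m{\left(l \right)} = \frac{3 \left(-25 - l\right)}{8 \left(15 + l\right)}$
$Z = -5508$
$\frac{f{\left(-215 \right)}}{m{\left(12 \right)}} - \frac{12926}{Z} = - \frac{215}{\frac{3}{8} \frac{1}{15 + 12} \left(-25 - 12\right)} - \frac{12926}{-5508} = - \frac{215}{\frac{3}{8} \cdot \frac{1}{27} \left(-25 - 12\right)} - - \frac{6463}{2754} = - \frac{215}{\frac{3}{8} \cdot \frac{1}{27} \left(-37\right)} + \frac{6463}{2754} = - \frac{215}{- \frac{37}{72}} + \frac{6463}{2754} = \left(-215\right) \left(- \frac{72}{37}\right) + \frac{6463}{2754} = \frac{15480}{37} + \frac{6463}{2754} = \frac{42871051}{101898}$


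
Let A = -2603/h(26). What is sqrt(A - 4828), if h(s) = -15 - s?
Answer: 3*I*sqrt(889905)/41 ≈ 69.025*I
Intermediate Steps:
A = 2603/41 (A = -2603/(-15 - 1*26) = -2603/(-15 - 26) = -2603/(-41) = -2603*(-1/41) = 2603/41 ≈ 63.488)
sqrt(A - 4828) = sqrt(2603/41 - 4828) = sqrt(-195345/41) = 3*I*sqrt(889905)/41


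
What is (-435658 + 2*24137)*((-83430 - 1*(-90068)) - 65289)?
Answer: 22720458984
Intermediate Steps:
(-435658 + 2*24137)*((-83430 - 1*(-90068)) - 65289) = (-435658 + 48274)*((-83430 + 90068) - 65289) = -387384*(6638 - 65289) = -387384*(-58651) = 22720458984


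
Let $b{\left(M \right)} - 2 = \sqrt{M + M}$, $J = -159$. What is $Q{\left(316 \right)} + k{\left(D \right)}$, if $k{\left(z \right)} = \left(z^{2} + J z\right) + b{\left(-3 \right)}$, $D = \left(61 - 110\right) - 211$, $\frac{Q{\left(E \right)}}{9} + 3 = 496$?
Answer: $113379 + i \sqrt{6} \approx 1.1338 \cdot 10^{5} + 2.4495 i$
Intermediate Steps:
$Q{\left(E \right)} = 4437$ ($Q{\left(E \right)} = -27 + 9 \cdot 496 = -27 + 4464 = 4437$)
$D = -260$ ($D = -49 - 211 = -260$)
$b{\left(M \right)} = 2 + \sqrt{2} \sqrt{M}$ ($b{\left(M \right)} = 2 + \sqrt{M + M} = 2 + \sqrt{2 M} = 2 + \sqrt{2} \sqrt{M}$)
$k{\left(z \right)} = 2 + z^{2} - 159 z + i \sqrt{6}$ ($k{\left(z \right)} = \left(z^{2} - 159 z\right) + \left(2 + \sqrt{2} \sqrt{-3}\right) = \left(z^{2} - 159 z\right) + \left(2 + \sqrt{2} i \sqrt{3}\right) = \left(z^{2} - 159 z\right) + \left(2 + i \sqrt{6}\right) = 2 + z^{2} - 159 z + i \sqrt{6}$)
$Q{\left(316 \right)} + k{\left(D \right)} = 4437 + \left(2 + \left(-260\right)^{2} - -41340 + i \sqrt{6}\right) = 4437 + \left(2 + 67600 + 41340 + i \sqrt{6}\right) = 4437 + \left(108942 + i \sqrt{6}\right) = 113379 + i \sqrt{6}$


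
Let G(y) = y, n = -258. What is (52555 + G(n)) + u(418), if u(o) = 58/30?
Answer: 784484/15 ≈ 52299.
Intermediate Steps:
u(o) = 29/15 (u(o) = 58*(1/30) = 29/15)
(52555 + G(n)) + u(418) = (52555 - 258) + 29/15 = 52297 + 29/15 = 784484/15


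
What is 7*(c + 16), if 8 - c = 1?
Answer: 161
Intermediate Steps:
c = 7 (c = 8 - 1*1 = 8 - 1 = 7)
7*(c + 16) = 7*(7 + 16) = 7*23 = 161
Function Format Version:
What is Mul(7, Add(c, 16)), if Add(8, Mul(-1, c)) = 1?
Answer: 161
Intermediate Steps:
c = 7 (c = Add(8, Mul(-1, 1)) = Add(8, -1) = 7)
Mul(7, Add(c, 16)) = Mul(7, Add(7, 16)) = Mul(7, 23) = 161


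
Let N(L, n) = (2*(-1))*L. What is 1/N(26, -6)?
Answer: -1/52 ≈ -0.019231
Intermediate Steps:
N(L, n) = -2*L
1/N(26, -6) = 1/(-2*26) = 1/(-52) = -1/52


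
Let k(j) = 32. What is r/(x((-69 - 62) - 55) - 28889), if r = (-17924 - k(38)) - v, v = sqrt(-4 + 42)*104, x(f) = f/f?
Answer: 4489/7222 + 13*sqrt(38)/3611 ≈ 0.64377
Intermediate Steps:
x(f) = 1
v = 104*sqrt(38) (v = sqrt(38)*104 = 104*sqrt(38) ≈ 641.10)
r = -17956 - 104*sqrt(38) (r = (-17924 - 1*32) - 104*sqrt(38) = (-17924 - 32) - 104*sqrt(38) = -17956 - 104*sqrt(38) ≈ -18597.)
r/(x((-69 - 62) - 55) - 28889) = (-17956 - 104*sqrt(38))/(1 - 28889) = (-17956 - 104*sqrt(38))/(-28888) = (-17956 - 104*sqrt(38))*(-1/28888) = 4489/7222 + 13*sqrt(38)/3611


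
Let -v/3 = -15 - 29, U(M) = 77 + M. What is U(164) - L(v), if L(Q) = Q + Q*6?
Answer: -683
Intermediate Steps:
v = 132 (v = -3*(-15 - 29) = -3*(-44) = 132)
L(Q) = 7*Q (L(Q) = Q + 6*Q = 7*Q)
U(164) - L(v) = (77 + 164) - 7*132 = 241 - 1*924 = 241 - 924 = -683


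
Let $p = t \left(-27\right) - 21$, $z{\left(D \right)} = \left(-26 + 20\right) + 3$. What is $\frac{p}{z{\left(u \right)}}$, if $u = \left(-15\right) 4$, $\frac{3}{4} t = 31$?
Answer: $379$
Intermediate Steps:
$t = \frac{124}{3}$ ($t = \frac{4}{3} \cdot 31 = \frac{124}{3} \approx 41.333$)
$u = -60$
$z{\left(D \right)} = -3$ ($z{\left(D \right)} = -6 + 3 = -3$)
$p = -1137$ ($p = \frac{124}{3} \left(-27\right) - 21 = -1116 - 21 = -1137$)
$\frac{p}{z{\left(u \right)}} = - \frac{1137}{-3} = \left(-1137\right) \left(- \frac{1}{3}\right) = 379$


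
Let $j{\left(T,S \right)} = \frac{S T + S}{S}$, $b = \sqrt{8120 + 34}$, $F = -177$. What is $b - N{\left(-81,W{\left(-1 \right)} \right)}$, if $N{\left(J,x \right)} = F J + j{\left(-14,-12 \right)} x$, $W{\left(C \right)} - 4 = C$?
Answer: $-14298 + 3 \sqrt{906} \approx -14208.0$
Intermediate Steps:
$W{\left(C \right)} = 4 + C$
$b = 3 \sqrt{906}$ ($b = \sqrt{8154} = 3 \sqrt{906} \approx 90.3$)
$j{\left(T,S \right)} = \frac{S + S T}{S}$
$N{\left(J,x \right)} = - 177 J - 13 x$ ($N{\left(J,x \right)} = - 177 J + \left(1 - 14\right) x = - 177 J - 13 x$)
$b - N{\left(-81,W{\left(-1 \right)} \right)} = 3 \sqrt{906} - \left(\left(-177\right) \left(-81\right) - 13 \left(4 - 1\right)\right) = 3 \sqrt{906} - \left(14337 - 39\right) = 3 \sqrt{906} - 14298 = -14298 + 3 \sqrt{906}$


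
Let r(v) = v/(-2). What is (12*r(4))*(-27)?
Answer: 648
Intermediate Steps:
r(v) = -v/2 (r(v) = v*(-½) = -v/2)
(12*r(4))*(-27) = (12*(-½*4))*(-27) = (12*(-2))*(-27) = -24*(-27) = 648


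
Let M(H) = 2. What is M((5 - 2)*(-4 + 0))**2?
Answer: 4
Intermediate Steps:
M((5 - 2)*(-4 + 0))**2 = 2**2 = 4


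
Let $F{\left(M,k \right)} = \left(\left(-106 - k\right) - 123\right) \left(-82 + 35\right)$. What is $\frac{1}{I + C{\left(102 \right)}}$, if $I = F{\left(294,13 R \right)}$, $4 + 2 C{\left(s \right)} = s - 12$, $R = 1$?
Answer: $\frac{1}{11417} \approx 8.7589 \cdot 10^{-5}$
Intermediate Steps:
$C{\left(s \right)} = -8 + \frac{s}{2}$ ($C{\left(s \right)} = -2 + \frac{s - 12}{2} = -2 + \frac{-12 + s}{2} = -2 + \left(-6 + \frac{s}{2}\right) = -8 + \frac{s}{2}$)
$F{\left(M,k \right)} = 10763 + 47 k$ ($F{\left(M,k \right)} = \left(-229 - k\right) \left(-47\right) = 10763 + 47 k$)
$I = 11374$ ($I = 10763 + 47 \cdot 13 \cdot 1 = 10763 + 47 \cdot 13 = 10763 + 611 = 11374$)
$\frac{1}{I + C{\left(102 \right)}} = \frac{1}{11374 + \left(-8 + \frac{1}{2} \cdot 102\right)} = \frac{1}{11374 + \left(-8 + 51\right)} = \frac{1}{11374 + 43} = \frac{1}{11417}$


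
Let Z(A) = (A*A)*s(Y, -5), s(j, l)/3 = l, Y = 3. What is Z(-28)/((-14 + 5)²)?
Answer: -3920/27 ≈ -145.19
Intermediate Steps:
s(j, l) = 3*l
Z(A) = -15*A² (Z(A) = (A*A)*(3*(-5)) = A²*(-15) = -15*A²)
Z(-28)/((-14 + 5)²) = (-15*(-28)²)/((-14 + 5)²) = (-15*784)/((-9)²) = -11760/81 = -11760*1/81 = -3920/27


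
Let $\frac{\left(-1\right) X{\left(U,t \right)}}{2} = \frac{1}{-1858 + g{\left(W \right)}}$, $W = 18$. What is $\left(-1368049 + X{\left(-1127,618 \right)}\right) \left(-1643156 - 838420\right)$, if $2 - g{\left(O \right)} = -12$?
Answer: $\frac{1565056996327476}{461} \approx 3.3949 \cdot 10^{12}$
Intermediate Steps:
$g{\left(O \right)} = 14$ ($g{\left(O \right)} = 2 - -12 = 2 + 12 = 14$)
$X{\left(U,t \right)} = \frac{1}{922}$ ($X{\left(U,t \right)} = - \frac{2}{-1858 + 14} = - \frac{2}{-1844} = \left(-2\right) \left(- \frac{1}{1844}\right) = \frac{1}{922}$)
$\left(-1368049 + X{\left(-1127,618 \right)}\right) \left(-1643156 - 838420\right) = \left(-1368049 + \frac{1}{922}\right) \left(-1643156 - 838420\right) = \left(- \frac{1261341177}{922}\right) \left(-2481576\right) = \frac{1565056996327476}{461}$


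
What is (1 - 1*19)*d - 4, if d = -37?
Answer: 662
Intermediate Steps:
(1 - 1*19)*d - 4 = (1 - 1*19)*(-37) - 4 = (1 - 19)*(-37) - 4 = -18*(-37) - 4 = 666 - 4 = 662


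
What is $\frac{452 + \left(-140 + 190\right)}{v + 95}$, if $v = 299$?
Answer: $\frac{251}{197} \approx 1.2741$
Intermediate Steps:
$\frac{452 + \left(-140 + 190\right)}{v + 95} = \frac{452 + \left(-140 + 190\right)}{299 + 95} = \frac{452 + 50}{394} = 502 \cdot \frac{1}{394} = \frac{251}{197}$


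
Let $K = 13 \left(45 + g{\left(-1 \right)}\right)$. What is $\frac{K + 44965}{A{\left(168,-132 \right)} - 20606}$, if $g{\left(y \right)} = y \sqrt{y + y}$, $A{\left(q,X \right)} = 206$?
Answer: $- \frac{911}{408} + \frac{13 i \sqrt{2}}{20400} \approx -2.2328 + 0.00090121 i$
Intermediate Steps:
$g{\left(y \right)} = \sqrt{2} y^{\frac{3}{2}}$ ($g{\left(y \right)} = y \sqrt{2 y} = y \sqrt{2} \sqrt{y} = \sqrt{2} y^{\frac{3}{2}}$)
$K = 585 - 13 i \sqrt{2}$ ($K = 13 \left(45 + \sqrt{2} \left(-1\right)^{\frac{3}{2}}\right) = 13 \left(45 + \sqrt{2} \left(- i\right)\right) = 13 \left(45 - i \sqrt{2}\right) = 585 - 13 i \sqrt{2} \approx 585.0 - 18.385 i$)
$\frac{K + 44965}{A{\left(168,-132 \right)} - 20606} = \frac{\left(585 - 13 i \sqrt{2}\right) + 44965}{206 - 20606} = \frac{45550 - 13 i \sqrt{2}}{-20400} = \left(45550 - 13 i \sqrt{2}\right) \left(- \frac{1}{20400}\right) = - \frac{911}{408} + \frac{13 i \sqrt{2}}{20400}$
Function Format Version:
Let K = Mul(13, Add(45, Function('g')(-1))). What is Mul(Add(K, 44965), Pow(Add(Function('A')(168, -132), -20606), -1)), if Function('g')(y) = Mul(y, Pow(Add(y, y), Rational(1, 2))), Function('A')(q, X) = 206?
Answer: Add(Rational(-911, 408), Mul(Rational(13, 20400), I, Pow(2, Rational(1, 2)))) ≈ Add(-2.2328, Mul(0.00090121, I))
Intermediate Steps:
Function('g')(y) = Mul(Pow(2, Rational(1, 2)), Pow(y, Rational(3, 2))) (Function('g')(y) = Mul(y, Pow(Mul(2, y), Rational(1, 2))) = Mul(y, Mul(Pow(2, Rational(1, 2)), Pow(y, Rational(1, 2)))) = Mul(Pow(2, Rational(1, 2)), Pow(y, Rational(3, 2))))
K = Add(585, Mul(-13, I, Pow(2, Rational(1, 2)))) (K = Mul(13, Add(45, Mul(Pow(2, Rational(1, 2)), Pow(-1, Rational(3, 2))))) = Mul(13, Add(45, Mul(Pow(2, Rational(1, 2)), Mul(-1, I)))) = Mul(13, Add(45, Mul(-1, I, Pow(2, Rational(1, 2))))) = Add(585, Mul(-13, I, Pow(2, Rational(1, 2)))) ≈ Add(585.00, Mul(-18.385, I)))
Mul(Add(K, 44965), Pow(Add(Function('A')(168, -132), -20606), -1)) = Mul(Add(Add(585, Mul(-13, I, Pow(2, Rational(1, 2)))), 44965), Pow(Add(206, -20606), -1)) = Mul(Add(45550, Mul(-13, I, Pow(2, Rational(1, 2)))), Pow(-20400, -1)) = Mul(Add(45550, Mul(-13, I, Pow(2, Rational(1, 2)))), Rational(-1, 20400)) = Add(Rational(-911, 408), Mul(Rational(13, 20400), I, Pow(2, Rational(1, 2))))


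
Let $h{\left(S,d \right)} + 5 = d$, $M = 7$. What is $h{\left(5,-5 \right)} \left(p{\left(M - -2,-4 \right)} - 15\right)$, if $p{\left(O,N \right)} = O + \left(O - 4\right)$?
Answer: $10$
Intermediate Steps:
$h{\left(S,d \right)} = -5 + d$
$p{\left(O,N \right)} = -4 + 2 O$ ($p{\left(O,N \right)} = O + \left(-4 + O\right) = -4 + 2 O$)
$h{\left(5,-5 \right)} \left(p{\left(M - -2,-4 \right)} - 15\right) = \left(-5 - 5\right) \left(\left(-4 + 2 \left(7 - -2\right)\right) - 15\right) = - 10 \left(\left(-4 + 2 \left(7 + 2\right)\right) - 15\right) = - 10 \left(\left(-4 + 2 \cdot 9\right) - 15\right) = - 10 \left(\left(-4 + 18\right) - 15\right) = - 10 \left(14 - 15\right) = \left(-10\right) \left(-1\right) = 10$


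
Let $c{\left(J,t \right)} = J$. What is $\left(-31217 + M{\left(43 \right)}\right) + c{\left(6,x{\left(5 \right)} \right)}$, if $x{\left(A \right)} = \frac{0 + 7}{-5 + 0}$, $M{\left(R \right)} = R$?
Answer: $-31168$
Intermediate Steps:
$x{\left(A \right)} = - \frac{7}{5}$ ($x{\left(A \right)} = \frac{7}{-5} = 7 \left(- \frac{1}{5}\right) = - \frac{7}{5}$)
$\left(-31217 + M{\left(43 \right)}\right) + c{\left(6,x{\left(5 \right)} \right)} = \left(-31217 + 43\right) + 6 = -31174 + 6 = -31168$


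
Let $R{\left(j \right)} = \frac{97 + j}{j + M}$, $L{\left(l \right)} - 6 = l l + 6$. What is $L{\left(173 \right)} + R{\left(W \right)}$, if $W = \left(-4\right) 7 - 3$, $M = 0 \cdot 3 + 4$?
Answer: $\frac{269447}{9} \approx 29939.0$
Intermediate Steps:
$M = 4$ ($M = 0 + 4 = 4$)
$L{\left(l \right)} = 12 + l^{2}$ ($L{\left(l \right)} = 6 + \left(l l + 6\right) = 6 + \left(l^{2} + 6\right) = 6 + \left(6 + l^{2}\right) = 12 + l^{2}$)
$W = -31$ ($W = -28 - 3 = -31$)
$R{\left(j \right)} = \frac{97 + j}{4 + j}$ ($R{\left(j \right)} = \frac{97 + j}{j + 4} = \frac{97 + j}{4 + j}$)
$L{\left(173 \right)} + R{\left(W \right)} = \left(12 + 173^{2}\right) + \frac{97 - 31}{4 - 31} = \left(12 + 29929\right) + \frac{1}{-27} \cdot 66 = 29941 - \frac{22}{9} = \frac{269447}{9}$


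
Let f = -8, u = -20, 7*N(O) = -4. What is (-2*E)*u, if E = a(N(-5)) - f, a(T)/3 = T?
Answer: 1760/7 ≈ 251.43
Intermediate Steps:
N(O) = -4/7 (N(O) = (⅐)*(-4) = -4/7)
a(T) = 3*T
E = 44/7 (E = 3*(-4/7) - 1*(-8) = -12/7 + 8 = 44/7 ≈ 6.2857)
(-2*E)*u = -2*44/7*(-20) = -88/7*(-20) = 1760/7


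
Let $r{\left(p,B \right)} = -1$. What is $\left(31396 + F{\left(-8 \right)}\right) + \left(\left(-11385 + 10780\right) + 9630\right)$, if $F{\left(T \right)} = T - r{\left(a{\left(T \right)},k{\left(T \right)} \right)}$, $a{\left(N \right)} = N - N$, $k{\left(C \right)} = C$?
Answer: $40414$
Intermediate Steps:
$a{\left(N \right)} = 0$
$F{\left(T \right)} = 1 + T$ ($F{\left(T \right)} = T - -1 = T + 1 = 1 + T$)
$\left(31396 + F{\left(-8 \right)}\right) + \left(\left(-11385 + 10780\right) + 9630\right) = \left(31396 + \left(1 - 8\right)\right) + \left(\left(-11385 + 10780\right) + 9630\right) = \left(31396 - 7\right) + \left(-605 + 9630\right) = 31389 + 9025 = 40414$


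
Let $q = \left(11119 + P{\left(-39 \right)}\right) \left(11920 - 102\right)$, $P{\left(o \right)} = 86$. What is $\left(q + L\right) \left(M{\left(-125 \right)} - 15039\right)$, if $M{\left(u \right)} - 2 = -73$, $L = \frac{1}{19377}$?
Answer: $- \frac{38770986380079410}{19377} \approx -2.0009 \cdot 10^{12}$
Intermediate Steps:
$L = \frac{1}{19377} \approx 5.1608 \cdot 10^{-5}$
$M{\left(u \right)} = -71$ ($M{\left(u \right)} = 2 - 73 = -71$)
$q = 132420690$ ($q = \left(11119 + 86\right) \left(11920 - 102\right) = 11205 \cdot 11818 = 132420690$)
$\left(q + L\right) \left(M{\left(-125 \right)} - 15039\right) = \left(132420690 + \frac{1}{19377}\right) \left(-71 - 15039\right) = \frac{2565915710131}{19377} \left(-15110\right) = - \frac{38770986380079410}{19377}$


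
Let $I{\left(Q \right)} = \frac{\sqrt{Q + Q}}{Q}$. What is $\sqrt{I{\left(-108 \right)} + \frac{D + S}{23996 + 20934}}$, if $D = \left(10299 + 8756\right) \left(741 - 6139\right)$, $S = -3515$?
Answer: $\frac{\sqrt{-1663778828394 - 40374098 i \sqrt{6}}}{26958} \approx 0.001422 - 47.848 i$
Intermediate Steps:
$D = -102858890$ ($D = 19055 \left(-5398\right) = -102858890$)
$I{\left(Q \right)} = \frac{\sqrt{2}}{\sqrt{Q}}$ ($I{\left(Q \right)} = \frac{\sqrt{2 Q}}{Q} = \frac{\sqrt{2} \sqrt{Q}}{Q} = \frac{\sqrt{2}}{\sqrt{Q}}$)
$\sqrt{I{\left(-108 \right)} + \frac{D + S}{23996 + 20934}} = \sqrt{\frac{\sqrt{2}}{6 i \sqrt{3}} + \frac{-102858890 - 3515}{23996 + 20934}} = \sqrt{\sqrt{2} \left(- \frac{i \sqrt{3}}{18}\right) - \frac{102862405}{44930}} = \sqrt{- \frac{i \sqrt{6}}{18} - \frac{20572481}{8986}} = \sqrt{- \frac{20572481}{8986} - \frac{i \sqrt{6}}{18}}$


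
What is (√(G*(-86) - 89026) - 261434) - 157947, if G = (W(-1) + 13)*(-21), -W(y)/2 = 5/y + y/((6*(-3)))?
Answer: -419381 + I*√429198/3 ≈ -4.1938e+5 + 218.38*I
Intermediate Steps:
W(y) = -10/y + y/9 (W(y) = -2*(5/y + y/((6*(-3)))) = -2*(5/y + y/(-18)) = -2*(5/y + y*(-1/18)) = -2*(5/y - y/18) = -10/y + y/9)
G = -1442/3 (G = ((-10/(-1) + (⅑)*(-1)) + 13)*(-21) = ((-10*(-1) - ⅑) + 13)*(-21) = ((10 - ⅑) + 13)*(-21) = (89/9 + 13)*(-21) = (206/9)*(-21) = -1442/3 ≈ -480.67)
(√(G*(-86) - 89026) - 261434) - 157947 = (√(-1442/3*(-86) - 89026) - 261434) - 157947 = (√(124012/3 - 89026) - 261434) - 157947 = (√(-143066/3) - 261434) - 157947 = (I*√429198/3 - 261434) - 157947 = (-261434 + I*√429198/3) - 157947 = -419381 + I*√429198/3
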